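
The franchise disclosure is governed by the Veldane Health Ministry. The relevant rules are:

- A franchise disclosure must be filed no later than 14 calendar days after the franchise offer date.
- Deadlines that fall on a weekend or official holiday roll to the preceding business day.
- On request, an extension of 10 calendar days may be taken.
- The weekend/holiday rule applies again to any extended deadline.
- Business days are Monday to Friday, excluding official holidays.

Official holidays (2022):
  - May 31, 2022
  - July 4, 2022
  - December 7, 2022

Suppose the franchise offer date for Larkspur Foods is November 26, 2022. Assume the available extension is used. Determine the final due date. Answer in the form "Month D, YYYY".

Adding 14 calendar days to November 26, 2022 gives December 10, 2022.
December 10, 2022 falls on a Saturday. Rolling to the preceding business day gives December 9, 2022, a Friday.
With the 10-day extension, December 9, 2022 becomes December 19, 2022.
December 19, 2022 falls on a Monday, which is a business day, so no adjustment is needed.
The final due date is December 19, 2022.

December 19, 2022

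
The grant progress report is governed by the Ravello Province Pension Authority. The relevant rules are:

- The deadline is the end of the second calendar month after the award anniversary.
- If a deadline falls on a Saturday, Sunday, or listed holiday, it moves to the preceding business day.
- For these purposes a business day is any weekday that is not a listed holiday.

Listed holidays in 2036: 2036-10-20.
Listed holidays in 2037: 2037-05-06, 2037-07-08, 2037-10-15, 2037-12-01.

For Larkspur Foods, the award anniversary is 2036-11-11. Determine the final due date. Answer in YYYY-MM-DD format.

2037-01-30

2 months after 2036-11-11 falls in January 2037; the last day of that month is 2037-01-31.
2037-01-31 is a Saturday; the preceding business day is 2037-01-30 (Friday).
Deadline: 2037-01-30.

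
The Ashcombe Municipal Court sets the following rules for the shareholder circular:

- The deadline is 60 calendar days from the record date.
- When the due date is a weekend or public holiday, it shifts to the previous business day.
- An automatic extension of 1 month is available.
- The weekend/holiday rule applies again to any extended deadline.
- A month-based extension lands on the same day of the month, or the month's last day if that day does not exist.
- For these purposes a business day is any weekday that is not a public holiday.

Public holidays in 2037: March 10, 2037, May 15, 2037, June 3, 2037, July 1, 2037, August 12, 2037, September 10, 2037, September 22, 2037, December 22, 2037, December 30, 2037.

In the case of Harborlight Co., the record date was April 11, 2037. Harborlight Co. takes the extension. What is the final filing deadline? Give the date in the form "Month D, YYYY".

July 10, 2037

60 calendar days after April 11, 2037 is June 10, 2037.
Since June 10, 2037 is a Wednesday and not a holiday, the date is unchanged.
Applying the 1 month extension: 1 month after June 10, 2037 is July 10, 2037.
July 10, 2037 falls on a Friday, which is a business day, so no adjustment is needed.
Deadline: July 10, 2037.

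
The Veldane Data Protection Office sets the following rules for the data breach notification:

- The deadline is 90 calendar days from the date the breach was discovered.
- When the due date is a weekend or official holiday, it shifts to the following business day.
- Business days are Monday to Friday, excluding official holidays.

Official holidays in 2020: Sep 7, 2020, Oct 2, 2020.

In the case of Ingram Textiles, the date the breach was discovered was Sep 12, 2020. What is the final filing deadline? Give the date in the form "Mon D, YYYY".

Dec 11, 2020

90 calendar days after Sep 12, 2020 is Dec 11, 2020.
Dec 11, 2020 falls on a Friday, which is a business day, so no adjustment is needed.
Deadline: Dec 11, 2020.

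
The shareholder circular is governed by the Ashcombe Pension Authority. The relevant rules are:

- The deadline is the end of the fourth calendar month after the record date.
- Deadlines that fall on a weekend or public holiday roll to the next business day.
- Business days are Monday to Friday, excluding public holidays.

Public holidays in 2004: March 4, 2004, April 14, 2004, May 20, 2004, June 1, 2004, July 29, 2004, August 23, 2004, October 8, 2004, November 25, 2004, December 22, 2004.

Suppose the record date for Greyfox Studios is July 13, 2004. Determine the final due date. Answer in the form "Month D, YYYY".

November 30, 2004

The fourth month after July 13, 2004 is November 2004, whose last day is November 30, 2004.
Since November 30, 2004 is a Tuesday and not a holiday, the date is unchanged.
The final due date is November 30, 2004.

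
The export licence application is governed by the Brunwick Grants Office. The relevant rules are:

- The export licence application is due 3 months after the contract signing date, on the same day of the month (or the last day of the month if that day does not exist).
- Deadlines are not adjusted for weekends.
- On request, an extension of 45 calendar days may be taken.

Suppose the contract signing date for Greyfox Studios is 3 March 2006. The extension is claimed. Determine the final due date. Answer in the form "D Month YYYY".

18 July 2006

3 months after 3 March 2006, on the same day of the month, is 3 June 2006.
No adjustment is made for weekends or holidays, so 3 June 2006 stands.
The 45-calendar-day extension moves the deadline from 3 June 2006 to 18 July 2006.
18 July 2006 falls on a Tuesday. The rules make no weekend/holiday allowance, so it remains 18 July 2006.
The final due date is 18 July 2006.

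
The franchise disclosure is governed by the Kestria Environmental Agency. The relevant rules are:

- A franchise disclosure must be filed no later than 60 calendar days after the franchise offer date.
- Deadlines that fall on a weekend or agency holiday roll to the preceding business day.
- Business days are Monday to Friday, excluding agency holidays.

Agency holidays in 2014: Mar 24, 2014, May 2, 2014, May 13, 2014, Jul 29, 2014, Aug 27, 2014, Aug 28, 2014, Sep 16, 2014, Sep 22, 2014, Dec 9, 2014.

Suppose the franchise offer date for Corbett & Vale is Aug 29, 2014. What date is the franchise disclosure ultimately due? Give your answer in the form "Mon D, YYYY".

Oct 28, 2014

Trigger date Aug 29, 2014 + 60 calendar days = Oct 28, 2014.
Since Oct 28, 2014 is a Tuesday and not a holiday, the date is unchanged.
Final deadline: Oct 28, 2014.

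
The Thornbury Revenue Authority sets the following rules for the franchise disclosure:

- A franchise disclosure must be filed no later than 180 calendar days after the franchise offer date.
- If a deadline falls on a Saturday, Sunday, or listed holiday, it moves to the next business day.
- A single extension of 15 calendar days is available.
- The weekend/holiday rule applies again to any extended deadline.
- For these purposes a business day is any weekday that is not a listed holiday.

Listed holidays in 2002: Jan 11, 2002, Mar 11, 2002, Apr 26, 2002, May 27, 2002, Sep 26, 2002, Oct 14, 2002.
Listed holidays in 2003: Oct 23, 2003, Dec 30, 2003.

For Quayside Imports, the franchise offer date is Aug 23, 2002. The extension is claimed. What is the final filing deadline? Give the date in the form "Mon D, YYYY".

Mar 6, 2003

Adding 180 calendar days to Aug 23, 2002 gives Feb 19, 2003.
Feb 19, 2003 (Wednesday) is already a business day.
The 15-calendar-day extension moves the deadline from Feb 19, 2003 to Mar 6, 2003.
Since Mar 6, 2003 is a Thursday and not a holiday, the date is unchanged.
So the filing is due Mar 6, 2003.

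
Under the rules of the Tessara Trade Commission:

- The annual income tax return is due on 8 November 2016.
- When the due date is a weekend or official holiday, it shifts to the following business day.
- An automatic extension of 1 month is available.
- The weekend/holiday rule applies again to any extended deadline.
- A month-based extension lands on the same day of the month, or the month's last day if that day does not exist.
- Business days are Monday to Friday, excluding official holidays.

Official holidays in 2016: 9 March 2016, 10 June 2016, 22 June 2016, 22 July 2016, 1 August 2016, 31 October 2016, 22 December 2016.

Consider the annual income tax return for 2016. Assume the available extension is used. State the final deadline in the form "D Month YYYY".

The stated deadline is 8 November 2016.
8 November 2016 falls on a Tuesday, which is a business day, so no adjustment is needed.
Applying the 1 month extension: 1 month after 8 November 2016 is 8 December 2016.
8 December 2016 is a Thursday and not a listed holiday, so it stands.
So the filing is due 8 December 2016.

8 December 2016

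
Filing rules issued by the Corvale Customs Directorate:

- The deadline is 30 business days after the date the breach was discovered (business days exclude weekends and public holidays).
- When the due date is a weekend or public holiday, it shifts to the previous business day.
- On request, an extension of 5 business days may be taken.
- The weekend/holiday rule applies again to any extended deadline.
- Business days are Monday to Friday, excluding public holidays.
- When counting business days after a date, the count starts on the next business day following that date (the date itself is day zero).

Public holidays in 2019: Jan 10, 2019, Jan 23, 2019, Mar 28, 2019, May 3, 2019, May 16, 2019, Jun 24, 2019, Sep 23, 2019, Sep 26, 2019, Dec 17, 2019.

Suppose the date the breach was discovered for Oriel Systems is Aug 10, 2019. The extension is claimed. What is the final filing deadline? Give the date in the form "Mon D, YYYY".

Oct 1, 2019

Counting 30 business days after Aug 10, 2019 (skipping weekends and listed holidays) reaches Sep 20, 2019.
Sep 20, 2019 is a Friday and not a listed holiday, so it stands.
Applying the 5-business-day extension: 5 business days after Sep 20, 2019 is Oct 1, 2019.
Since Oct 1, 2019 is a Tuesday and not a holiday, the date is unchanged.
Final deadline: Oct 1, 2019.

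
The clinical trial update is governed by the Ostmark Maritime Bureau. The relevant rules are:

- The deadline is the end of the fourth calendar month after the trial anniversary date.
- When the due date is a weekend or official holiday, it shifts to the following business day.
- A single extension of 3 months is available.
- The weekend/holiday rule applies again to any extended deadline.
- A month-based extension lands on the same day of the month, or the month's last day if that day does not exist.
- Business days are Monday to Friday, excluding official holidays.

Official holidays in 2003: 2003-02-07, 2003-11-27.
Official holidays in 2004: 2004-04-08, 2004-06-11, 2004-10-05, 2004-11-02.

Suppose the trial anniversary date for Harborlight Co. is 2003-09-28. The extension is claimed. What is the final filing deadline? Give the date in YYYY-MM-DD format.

4 months after 2003-09-28 is January 2004; that month ends on 2004-01-31.
2004-01-31 falls on a Saturday. Rolling to the next business day gives 2004-02-02, a Monday.
The 3 months extension carries 2004-02-02 to 2004-05-02.
Because 2004-05-02 is a Sunday, the deadline becomes 2004-05-03 (Monday).
The final due date is 2004-05-03.

2004-05-03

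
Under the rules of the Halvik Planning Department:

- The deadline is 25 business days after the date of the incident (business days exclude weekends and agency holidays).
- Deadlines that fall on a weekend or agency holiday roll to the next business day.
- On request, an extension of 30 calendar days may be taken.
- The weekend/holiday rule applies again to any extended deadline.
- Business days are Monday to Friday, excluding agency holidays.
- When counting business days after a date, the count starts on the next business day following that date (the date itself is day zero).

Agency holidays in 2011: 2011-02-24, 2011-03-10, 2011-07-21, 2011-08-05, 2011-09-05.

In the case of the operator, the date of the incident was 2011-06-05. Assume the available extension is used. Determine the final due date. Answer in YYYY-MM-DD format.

Starting the day after 2011-06-05 and counting 25 business days lands on 2011-07-08.
2011-07-08 is a Friday and not a listed holiday, so it stands.
With the 30-day extension, 2011-07-08 becomes 2011-08-07.
Because 2011-08-07 is a Sunday, the deadline becomes 2011-08-08 (Monday).
The final due date is 2011-08-08.

2011-08-08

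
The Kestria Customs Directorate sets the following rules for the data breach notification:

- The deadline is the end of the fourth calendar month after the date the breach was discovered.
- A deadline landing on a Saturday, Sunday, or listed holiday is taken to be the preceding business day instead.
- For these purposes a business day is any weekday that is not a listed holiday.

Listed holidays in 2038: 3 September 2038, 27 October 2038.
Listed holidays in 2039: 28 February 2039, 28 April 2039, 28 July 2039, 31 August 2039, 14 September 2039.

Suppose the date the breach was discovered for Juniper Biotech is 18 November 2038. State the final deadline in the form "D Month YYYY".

31 March 2039

4 months after 18 November 2038 falls in March 2039; the last day of that month is 31 March 2039.
31 March 2039 falls on a Thursday, which is a business day, so no adjustment is needed.
Deadline: 31 March 2039.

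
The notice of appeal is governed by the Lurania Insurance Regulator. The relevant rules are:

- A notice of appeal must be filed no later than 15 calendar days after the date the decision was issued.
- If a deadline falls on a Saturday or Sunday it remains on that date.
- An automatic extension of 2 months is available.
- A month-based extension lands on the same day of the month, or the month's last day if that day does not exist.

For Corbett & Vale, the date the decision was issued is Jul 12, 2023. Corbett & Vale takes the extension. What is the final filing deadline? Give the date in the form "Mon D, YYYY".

Sep 27, 2023

15 calendar days after Jul 12, 2023 is Jul 27, 2023.
Jul 27, 2023 falls on a Thursday. The rules make no weekend/holiday allowance, so it remains Jul 27, 2023.
Applying the 2 months extension: 2 months after Jul 27, 2023 is Sep 27, 2023.
Sep 27, 2023 falls on a Wednesday. The rules make no weekend/holiday allowance, so it remains Sep 27, 2023.
The final due date is Sep 27, 2023.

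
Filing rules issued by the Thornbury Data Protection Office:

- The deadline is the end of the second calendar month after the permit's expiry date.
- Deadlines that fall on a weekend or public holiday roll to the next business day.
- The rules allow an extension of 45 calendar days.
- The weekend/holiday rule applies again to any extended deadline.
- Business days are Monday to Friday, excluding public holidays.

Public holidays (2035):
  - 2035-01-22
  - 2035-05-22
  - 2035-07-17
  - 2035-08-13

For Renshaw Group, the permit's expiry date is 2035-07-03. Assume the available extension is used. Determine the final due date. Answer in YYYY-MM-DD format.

2 months after 2035-07-03 is September 2035; that month ends on 2035-09-30.
2035-09-30 is a Sunday; the next business day is 2035-10-01 (Monday).
Applying the 45-calendar-day extension: 2035-10-01 + 45 days = 2035-11-15.
2035-11-15 (Thursday) is already a business day.
Deadline: 2035-11-15.

2035-11-15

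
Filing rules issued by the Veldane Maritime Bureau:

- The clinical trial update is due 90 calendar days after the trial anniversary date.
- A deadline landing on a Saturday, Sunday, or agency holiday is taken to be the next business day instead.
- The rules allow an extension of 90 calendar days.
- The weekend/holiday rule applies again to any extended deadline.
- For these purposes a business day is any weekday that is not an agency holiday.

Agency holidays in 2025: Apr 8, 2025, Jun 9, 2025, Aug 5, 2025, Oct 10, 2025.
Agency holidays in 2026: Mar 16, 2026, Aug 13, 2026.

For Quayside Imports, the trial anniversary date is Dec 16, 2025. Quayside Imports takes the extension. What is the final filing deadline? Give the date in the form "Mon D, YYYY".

Jun 15, 2026

90 calendar days after Dec 16, 2025 is Mar 16, 2026.
Mar 16, 2026 is a listed holiday; the next business day is Mar 17, 2026 (Tuesday).
Add the 90 calendar-day extension to Mar 17, 2026: Jun 15, 2026.
Since Jun 15, 2026 is a Monday and not a holiday, the date is unchanged.
So the filing is due Jun 15, 2026.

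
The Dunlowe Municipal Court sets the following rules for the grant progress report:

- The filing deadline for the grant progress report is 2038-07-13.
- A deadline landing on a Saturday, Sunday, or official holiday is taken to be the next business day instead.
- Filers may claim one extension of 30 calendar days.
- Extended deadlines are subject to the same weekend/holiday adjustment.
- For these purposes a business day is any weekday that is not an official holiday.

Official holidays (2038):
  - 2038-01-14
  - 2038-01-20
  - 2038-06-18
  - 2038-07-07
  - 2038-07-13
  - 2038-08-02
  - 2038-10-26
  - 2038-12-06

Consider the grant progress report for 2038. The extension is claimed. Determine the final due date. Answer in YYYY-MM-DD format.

Start from the fixed due date, 2038-07-13.
2038-07-13 falls on a listed holiday. Rolling to the next business day gives 2038-07-14, a Wednesday.
Applying the 30-calendar-day extension: 2038-07-14 + 30 days = 2038-08-13.
2038-08-13 falls on a Friday, which is a business day, so no adjustment is needed.
Deadline: 2038-08-13.

2038-08-13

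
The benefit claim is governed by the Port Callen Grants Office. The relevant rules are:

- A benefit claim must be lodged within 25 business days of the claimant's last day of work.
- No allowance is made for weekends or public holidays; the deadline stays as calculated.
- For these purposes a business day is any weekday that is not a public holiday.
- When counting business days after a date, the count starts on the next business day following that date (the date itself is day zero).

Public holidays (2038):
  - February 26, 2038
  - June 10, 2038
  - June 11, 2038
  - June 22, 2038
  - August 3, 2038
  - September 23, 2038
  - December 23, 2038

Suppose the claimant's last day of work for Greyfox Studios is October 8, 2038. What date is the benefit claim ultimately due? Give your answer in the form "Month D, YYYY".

November 12, 2038

Counting 25 business days after October 8, 2038 (skipping weekends and listed holidays) reaches November 12, 2038.
November 12, 2038 is a Friday; no weekend or holiday adjustment applies.
So the filing is due November 12, 2038.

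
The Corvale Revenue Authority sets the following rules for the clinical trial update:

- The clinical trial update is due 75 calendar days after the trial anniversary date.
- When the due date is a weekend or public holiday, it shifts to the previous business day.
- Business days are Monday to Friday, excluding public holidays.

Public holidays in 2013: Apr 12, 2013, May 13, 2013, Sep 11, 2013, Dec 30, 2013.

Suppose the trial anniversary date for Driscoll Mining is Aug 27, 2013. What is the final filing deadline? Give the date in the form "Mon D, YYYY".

Adding 75 calendar days to Aug 27, 2013 gives Nov 10, 2013.
Because Nov 10, 2013 is a Sunday, the deadline becomes Nov 8, 2013 (Friday).
Deadline: Nov 8, 2013.

Nov 8, 2013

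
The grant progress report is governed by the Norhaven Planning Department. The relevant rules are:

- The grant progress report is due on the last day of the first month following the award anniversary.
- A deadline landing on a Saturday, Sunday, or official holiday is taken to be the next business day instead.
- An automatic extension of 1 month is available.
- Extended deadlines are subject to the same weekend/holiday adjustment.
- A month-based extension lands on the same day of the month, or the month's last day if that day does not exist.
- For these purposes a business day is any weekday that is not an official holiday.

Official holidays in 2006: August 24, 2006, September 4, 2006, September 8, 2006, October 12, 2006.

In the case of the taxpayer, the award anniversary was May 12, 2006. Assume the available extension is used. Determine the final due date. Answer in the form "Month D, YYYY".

1 month after May 12, 2006 is June 2006; that month ends on June 30, 2006.
June 30, 2006 is a Friday and not a listed holiday, so it stands.
Applying the 1 month extension: 1 month after June 30, 2006 is July 30, 2006.
Because July 30, 2006 is a Sunday, the deadline becomes July 31, 2006 (Monday).
So the filing is due July 31, 2006.

July 31, 2006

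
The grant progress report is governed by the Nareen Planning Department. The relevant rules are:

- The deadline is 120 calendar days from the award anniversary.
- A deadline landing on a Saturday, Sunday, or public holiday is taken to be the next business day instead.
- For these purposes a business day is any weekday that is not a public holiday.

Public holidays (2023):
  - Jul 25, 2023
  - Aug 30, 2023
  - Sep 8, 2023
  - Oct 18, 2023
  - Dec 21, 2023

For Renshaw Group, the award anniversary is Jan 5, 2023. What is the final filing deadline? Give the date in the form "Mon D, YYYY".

From Jan 5, 2023, 120 calendar days later is May 5, 2023.
May 5, 2023 (Friday) is already a business day.
So the filing is due May 5, 2023.

May 5, 2023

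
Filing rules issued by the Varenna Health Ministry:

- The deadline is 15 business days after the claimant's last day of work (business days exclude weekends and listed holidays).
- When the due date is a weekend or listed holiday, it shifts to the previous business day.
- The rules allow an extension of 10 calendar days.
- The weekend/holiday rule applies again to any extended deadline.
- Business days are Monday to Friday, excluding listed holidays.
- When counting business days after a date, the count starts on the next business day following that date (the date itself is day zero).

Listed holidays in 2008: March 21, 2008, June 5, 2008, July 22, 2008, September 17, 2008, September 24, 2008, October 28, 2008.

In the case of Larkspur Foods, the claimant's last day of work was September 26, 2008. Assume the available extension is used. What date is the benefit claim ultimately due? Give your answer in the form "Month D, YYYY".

Starting the day after September 26, 2008 and counting 15 business days lands on October 17, 2008.
October 17, 2008 falls on a Friday, which is a business day, so no adjustment is needed.
The 10-calendar-day extension moves the deadline from October 17, 2008 to October 27, 2008.
Since October 27, 2008 is a Monday and not a holiday, the date is unchanged.
So the filing is due October 27, 2008.

October 27, 2008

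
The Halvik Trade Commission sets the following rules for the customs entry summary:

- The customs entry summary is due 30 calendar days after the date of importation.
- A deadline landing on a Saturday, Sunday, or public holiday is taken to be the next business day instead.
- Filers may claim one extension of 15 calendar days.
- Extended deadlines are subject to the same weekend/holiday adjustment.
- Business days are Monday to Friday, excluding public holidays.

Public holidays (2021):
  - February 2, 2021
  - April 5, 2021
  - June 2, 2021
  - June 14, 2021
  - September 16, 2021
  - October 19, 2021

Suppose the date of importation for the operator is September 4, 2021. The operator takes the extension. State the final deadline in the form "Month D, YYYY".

From September 4, 2021, 30 calendar days later is October 4, 2021.
October 4, 2021 falls on a Monday, which is a business day, so no adjustment is needed.
Applying the 15-calendar-day extension: October 4, 2021 + 15 days = October 19, 2021.
October 19, 2021 is a listed holiday; the next business day is October 20, 2021 (Wednesday).
Deadline: October 20, 2021.

October 20, 2021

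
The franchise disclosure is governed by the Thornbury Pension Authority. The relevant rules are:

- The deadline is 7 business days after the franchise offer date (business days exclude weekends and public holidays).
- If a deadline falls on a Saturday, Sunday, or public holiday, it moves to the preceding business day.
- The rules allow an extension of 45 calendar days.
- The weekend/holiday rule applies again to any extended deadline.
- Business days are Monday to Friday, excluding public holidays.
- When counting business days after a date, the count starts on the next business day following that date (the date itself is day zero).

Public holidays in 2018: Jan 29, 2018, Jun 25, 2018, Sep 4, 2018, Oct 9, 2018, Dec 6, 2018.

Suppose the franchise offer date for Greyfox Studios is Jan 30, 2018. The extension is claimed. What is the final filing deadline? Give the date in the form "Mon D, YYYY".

Mar 23, 2018

Starting the day after Jan 30, 2018 and counting 7 business days lands on Feb 8, 2018.
Feb 8, 2018 is a Thursday and not a listed holiday, so it stands.
With the 45-day extension, Feb 8, 2018 becomes Mar 25, 2018.
Mar 25, 2018 falls on a Sunday. Rolling to the preceding business day gives Mar 23, 2018, a Friday.
So the filing is due Mar 23, 2018.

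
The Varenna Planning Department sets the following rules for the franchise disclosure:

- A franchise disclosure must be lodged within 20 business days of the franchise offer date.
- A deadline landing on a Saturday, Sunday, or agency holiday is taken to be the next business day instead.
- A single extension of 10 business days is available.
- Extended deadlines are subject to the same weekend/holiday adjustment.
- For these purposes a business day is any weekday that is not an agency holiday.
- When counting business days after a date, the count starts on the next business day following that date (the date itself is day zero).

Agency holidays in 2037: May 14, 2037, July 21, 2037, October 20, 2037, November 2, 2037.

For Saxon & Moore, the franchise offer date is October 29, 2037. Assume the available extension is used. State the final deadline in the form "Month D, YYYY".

Counting 20 business days after October 29, 2037 (skipping weekends and listed holidays) reaches November 27, 2037.
November 27, 2037 is a Friday and not a listed holiday, so it stands.
Applying the 10-business-day extension: 10 business days after November 27, 2037 is December 11, 2037.
December 11, 2037 (Friday) is already a business day.
The final due date is December 11, 2037.

December 11, 2037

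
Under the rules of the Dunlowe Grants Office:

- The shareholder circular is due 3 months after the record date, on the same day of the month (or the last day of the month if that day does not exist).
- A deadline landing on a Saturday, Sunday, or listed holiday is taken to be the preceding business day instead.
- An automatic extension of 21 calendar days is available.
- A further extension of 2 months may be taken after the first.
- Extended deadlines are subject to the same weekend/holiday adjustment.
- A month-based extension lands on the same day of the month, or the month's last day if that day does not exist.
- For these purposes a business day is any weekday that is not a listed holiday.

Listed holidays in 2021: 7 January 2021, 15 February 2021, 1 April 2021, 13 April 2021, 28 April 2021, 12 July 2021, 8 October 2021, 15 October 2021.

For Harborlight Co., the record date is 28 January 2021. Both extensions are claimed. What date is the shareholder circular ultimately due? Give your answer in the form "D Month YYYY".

16 July 2021

3 months from 28 January 2021 is 28 April 2021.
28 April 2021 is a listed holiday; the preceding business day is 27 April 2021 (Tuesday).
Applying the 21-calendar-day extension: 27 April 2021 + 21 days = 18 May 2021.
Since 18 May 2021 is a Tuesday and not a holiday, the date is unchanged.
Add 2 months to 18 May 2021: 18 July 2021.
18 July 2021 falls on a Sunday. Rolling to the preceding business day gives 16 July 2021, a Friday.
Final deadline: 16 July 2021.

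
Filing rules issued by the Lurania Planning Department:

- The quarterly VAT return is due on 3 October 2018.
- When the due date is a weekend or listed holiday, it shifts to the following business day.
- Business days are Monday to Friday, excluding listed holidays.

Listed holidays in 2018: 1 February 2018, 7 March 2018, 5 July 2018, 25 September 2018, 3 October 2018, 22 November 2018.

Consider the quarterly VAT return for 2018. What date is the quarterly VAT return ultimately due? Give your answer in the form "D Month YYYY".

Start from the fixed due date, 3 October 2018.
3 October 2018 is a listed holiday, so it moves to the next business day, 4 October 2018 (Thursday).
The final due date is 4 October 2018.

4 October 2018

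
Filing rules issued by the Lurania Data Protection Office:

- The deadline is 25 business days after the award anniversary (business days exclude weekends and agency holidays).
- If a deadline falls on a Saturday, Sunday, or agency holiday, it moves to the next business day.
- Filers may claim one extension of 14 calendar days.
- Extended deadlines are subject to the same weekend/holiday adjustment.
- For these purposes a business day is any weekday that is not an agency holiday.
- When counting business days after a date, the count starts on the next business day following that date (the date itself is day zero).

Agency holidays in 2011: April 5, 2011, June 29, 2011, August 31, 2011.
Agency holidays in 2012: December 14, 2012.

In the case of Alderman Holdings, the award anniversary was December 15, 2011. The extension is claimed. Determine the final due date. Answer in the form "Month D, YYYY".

Counting 25 business days after December 15, 2011 (skipping weekends and listed holidays) reaches January 19, 2012.
January 19, 2012 falls on a Thursday, which is a business day, so no adjustment is needed.
With the 14-day extension, January 19, 2012 becomes February 2, 2012.
February 2, 2012 is a Thursday and not a listed holiday, so it stands.
Deadline: February 2, 2012.

February 2, 2012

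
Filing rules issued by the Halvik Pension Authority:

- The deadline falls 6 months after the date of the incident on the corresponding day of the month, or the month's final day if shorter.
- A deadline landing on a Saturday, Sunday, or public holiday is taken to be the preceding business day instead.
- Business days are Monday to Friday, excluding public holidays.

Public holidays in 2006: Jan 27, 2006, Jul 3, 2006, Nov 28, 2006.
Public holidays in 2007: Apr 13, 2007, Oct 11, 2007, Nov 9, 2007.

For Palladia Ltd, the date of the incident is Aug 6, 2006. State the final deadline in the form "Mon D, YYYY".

Moving 6 months forward from Aug 6, 2006 on the corresponding day gives Feb 6, 2007.
Feb 6, 2007 (Tuesday) is already a business day.
Final deadline: Feb 6, 2007.

Feb 6, 2007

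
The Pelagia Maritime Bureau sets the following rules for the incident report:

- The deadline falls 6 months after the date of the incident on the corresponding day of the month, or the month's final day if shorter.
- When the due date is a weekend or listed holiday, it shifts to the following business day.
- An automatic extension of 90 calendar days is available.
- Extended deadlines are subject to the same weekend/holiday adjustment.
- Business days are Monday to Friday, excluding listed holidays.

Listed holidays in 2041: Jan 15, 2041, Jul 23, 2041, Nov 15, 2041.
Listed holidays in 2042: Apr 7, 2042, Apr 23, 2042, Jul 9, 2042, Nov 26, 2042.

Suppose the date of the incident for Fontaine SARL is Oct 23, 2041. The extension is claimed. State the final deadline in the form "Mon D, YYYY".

Jul 23, 2042

6 months from Oct 23, 2041 is Apr 23, 2042.
Apr 23, 2042 is a listed holiday, so it moves to the next business day, Apr 24, 2042 (Thursday).
With the 90-day extension, Apr 24, 2042 becomes Jul 23, 2042.
Jul 23, 2042 (Wednesday) is already a business day.
Deadline: Jul 23, 2042.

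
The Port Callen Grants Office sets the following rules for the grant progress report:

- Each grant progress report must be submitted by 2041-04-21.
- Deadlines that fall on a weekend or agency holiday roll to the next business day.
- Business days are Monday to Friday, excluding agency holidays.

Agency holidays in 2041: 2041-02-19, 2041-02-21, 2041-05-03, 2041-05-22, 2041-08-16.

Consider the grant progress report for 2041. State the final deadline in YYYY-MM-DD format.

The statutory due date is 2041-04-21.
2041-04-21 is a Sunday; the next business day is 2041-04-22 (Monday).
So the filing is due 2041-04-22.

2041-04-22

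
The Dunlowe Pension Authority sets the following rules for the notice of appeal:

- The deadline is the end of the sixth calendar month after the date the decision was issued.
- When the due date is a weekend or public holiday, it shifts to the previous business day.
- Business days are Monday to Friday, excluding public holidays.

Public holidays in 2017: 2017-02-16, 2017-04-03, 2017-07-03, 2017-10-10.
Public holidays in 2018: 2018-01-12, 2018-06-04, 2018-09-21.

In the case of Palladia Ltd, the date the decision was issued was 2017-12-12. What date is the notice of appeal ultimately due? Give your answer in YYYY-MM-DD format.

2018-06-29

The sixth month after 2017-12-12 is June 2018, whose last day is 2018-06-30.
2018-06-30 is a Saturday, so it moves to the preceding business day, 2018-06-29 (Friday).
So the filing is due 2018-06-29.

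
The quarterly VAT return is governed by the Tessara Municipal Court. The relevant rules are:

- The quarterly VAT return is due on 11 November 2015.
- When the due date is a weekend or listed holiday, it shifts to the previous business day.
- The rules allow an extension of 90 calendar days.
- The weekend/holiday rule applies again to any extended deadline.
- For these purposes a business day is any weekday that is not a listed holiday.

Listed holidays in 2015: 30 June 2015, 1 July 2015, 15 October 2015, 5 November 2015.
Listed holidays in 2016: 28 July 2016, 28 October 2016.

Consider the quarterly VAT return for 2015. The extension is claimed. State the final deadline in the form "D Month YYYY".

Start from the fixed due date, 11 November 2015.
11 November 2015 is a Wednesday and not a listed holiday, so it stands.
Applying the 90-calendar-day extension: 11 November 2015 + 90 days = 9 February 2016.
9 February 2016 is a Tuesday and not a listed holiday, so it stands.
So the filing is due 9 February 2016.

9 February 2016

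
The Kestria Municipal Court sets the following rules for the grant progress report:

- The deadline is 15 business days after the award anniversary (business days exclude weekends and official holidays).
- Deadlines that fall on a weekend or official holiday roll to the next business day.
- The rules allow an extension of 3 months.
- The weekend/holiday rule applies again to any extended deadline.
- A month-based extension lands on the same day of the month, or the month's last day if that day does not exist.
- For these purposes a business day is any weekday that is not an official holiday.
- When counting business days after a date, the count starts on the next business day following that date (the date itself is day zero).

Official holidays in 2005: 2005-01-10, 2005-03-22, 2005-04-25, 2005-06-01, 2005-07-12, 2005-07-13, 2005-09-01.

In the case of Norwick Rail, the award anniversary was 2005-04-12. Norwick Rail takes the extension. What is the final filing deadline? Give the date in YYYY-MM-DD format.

2005-08-04

Starting the day after 2005-04-12 and counting 15 business days lands on 2005-05-04.
2005-05-04 falls on a Wednesday, which is a business day, so no adjustment is needed.
Add 3 months to 2005-05-04: 2005-08-04.
2005-08-04 is a Thursday and not a listed holiday, so it stands.
Deadline: 2005-08-04.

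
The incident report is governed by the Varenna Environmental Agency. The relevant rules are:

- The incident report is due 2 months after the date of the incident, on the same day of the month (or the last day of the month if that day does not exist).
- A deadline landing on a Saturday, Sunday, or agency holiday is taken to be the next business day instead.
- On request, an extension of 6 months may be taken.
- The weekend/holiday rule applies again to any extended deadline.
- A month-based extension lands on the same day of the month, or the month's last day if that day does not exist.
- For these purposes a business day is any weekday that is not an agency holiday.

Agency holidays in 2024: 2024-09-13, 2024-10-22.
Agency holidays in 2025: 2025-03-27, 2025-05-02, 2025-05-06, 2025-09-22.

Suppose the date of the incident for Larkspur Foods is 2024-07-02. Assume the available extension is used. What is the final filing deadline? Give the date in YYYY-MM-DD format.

2 months after 2024-07-02, on the same day of the month, is 2024-09-02.
2024-09-02 falls on a Monday, which is a business day, so no adjustment is needed.
The 6 months extension carries 2024-09-02 to 2025-03-02.
Because 2025-03-02 is a Sunday, the deadline becomes 2025-03-03 (Monday).
Final deadline: 2025-03-03.

2025-03-03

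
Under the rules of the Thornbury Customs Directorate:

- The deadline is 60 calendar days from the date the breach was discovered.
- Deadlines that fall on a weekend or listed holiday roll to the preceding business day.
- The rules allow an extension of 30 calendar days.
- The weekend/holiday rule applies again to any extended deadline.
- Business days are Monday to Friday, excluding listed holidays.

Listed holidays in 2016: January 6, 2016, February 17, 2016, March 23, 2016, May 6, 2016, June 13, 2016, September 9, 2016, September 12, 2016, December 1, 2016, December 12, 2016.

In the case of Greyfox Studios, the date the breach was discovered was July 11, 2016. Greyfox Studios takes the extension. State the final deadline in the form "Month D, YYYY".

October 7, 2016

From July 11, 2016, 60 calendar days later is September 9, 2016.
September 9, 2016 falls on a listed holiday. Rolling to the preceding business day gives September 8, 2016, a Thursday.
The 30-calendar-day extension moves the deadline from September 8, 2016 to October 8, 2016.
October 8, 2016 falls on a Saturday. Rolling to the preceding business day gives October 7, 2016, a Friday.
The final due date is October 7, 2016.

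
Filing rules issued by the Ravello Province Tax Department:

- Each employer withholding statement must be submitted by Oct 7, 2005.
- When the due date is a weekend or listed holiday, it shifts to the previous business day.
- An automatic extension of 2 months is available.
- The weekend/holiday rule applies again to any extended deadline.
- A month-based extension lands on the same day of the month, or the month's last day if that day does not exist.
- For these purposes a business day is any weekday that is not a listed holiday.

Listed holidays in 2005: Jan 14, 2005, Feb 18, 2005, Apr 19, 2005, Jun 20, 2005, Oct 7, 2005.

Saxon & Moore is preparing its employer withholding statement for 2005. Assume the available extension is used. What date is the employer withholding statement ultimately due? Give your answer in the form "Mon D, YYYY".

The statutory due date is Oct 7, 2005.
Oct 7, 2005 is a listed holiday, so it moves to the preceding business day, Oct 6, 2005 (Thursday).
The 2 months extension carries Oct 6, 2005 to Dec 6, 2005.
Since Dec 6, 2005 is a Tuesday and not a holiday, the date is unchanged.
Deadline: Dec 6, 2005.

Dec 6, 2005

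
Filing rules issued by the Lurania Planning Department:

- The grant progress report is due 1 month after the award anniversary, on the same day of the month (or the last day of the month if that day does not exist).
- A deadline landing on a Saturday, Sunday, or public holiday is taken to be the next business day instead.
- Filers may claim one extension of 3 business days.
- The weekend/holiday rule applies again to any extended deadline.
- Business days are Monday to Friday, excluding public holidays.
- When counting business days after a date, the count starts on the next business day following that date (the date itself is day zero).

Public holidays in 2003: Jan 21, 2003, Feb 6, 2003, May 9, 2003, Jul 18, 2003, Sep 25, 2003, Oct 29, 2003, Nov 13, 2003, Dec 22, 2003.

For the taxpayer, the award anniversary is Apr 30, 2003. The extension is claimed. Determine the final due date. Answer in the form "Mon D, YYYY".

Jun 4, 2003

1 month after Apr 30, 2003, on the same day of the month, is May 30, 2003.
Since May 30, 2003 is a Friday and not a holiday, the date is unchanged.
The 3-business-day extension runs from May 30, 2003 to Jun 4, 2003.
Since Jun 4, 2003 is a Wednesday and not a holiday, the date is unchanged.
Final deadline: Jun 4, 2003.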